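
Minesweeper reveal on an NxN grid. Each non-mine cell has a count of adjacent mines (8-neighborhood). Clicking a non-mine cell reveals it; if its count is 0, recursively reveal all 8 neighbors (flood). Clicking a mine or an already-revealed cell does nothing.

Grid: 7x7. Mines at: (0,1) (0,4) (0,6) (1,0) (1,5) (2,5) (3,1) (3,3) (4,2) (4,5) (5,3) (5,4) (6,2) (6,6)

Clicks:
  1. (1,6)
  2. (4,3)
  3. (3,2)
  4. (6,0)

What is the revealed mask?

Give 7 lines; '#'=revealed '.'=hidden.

Answer: .......
......#
.......
..#....
##.#...
##.....
##.....

Derivation:
Click 1 (1,6) count=3: revealed 1 new [(1,6)] -> total=1
Click 2 (4,3) count=4: revealed 1 new [(4,3)] -> total=2
Click 3 (3,2) count=3: revealed 1 new [(3,2)] -> total=3
Click 4 (6,0) count=0: revealed 6 new [(4,0) (4,1) (5,0) (5,1) (6,0) (6,1)] -> total=9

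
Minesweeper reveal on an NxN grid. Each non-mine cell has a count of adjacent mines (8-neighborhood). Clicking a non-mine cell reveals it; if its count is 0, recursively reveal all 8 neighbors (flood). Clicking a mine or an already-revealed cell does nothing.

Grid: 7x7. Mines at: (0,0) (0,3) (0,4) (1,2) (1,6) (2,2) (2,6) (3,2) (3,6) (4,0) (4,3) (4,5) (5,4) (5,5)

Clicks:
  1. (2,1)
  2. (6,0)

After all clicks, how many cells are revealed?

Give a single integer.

Answer: 9

Derivation:
Click 1 (2,1) count=3: revealed 1 new [(2,1)] -> total=1
Click 2 (6,0) count=0: revealed 8 new [(5,0) (5,1) (5,2) (5,3) (6,0) (6,1) (6,2) (6,3)] -> total=9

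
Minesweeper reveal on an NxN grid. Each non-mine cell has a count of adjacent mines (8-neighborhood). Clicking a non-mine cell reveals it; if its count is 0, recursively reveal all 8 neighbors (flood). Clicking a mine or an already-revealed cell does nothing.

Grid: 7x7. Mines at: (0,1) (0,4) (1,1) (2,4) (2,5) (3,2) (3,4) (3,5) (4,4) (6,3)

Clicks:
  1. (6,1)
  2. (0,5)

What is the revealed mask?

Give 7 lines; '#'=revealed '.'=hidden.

Click 1 (6,1) count=0: revealed 13 new [(2,0) (2,1) (3,0) (3,1) (4,0) (4,1) (4,2) (5,0) (5,1) (5,2) (6,0) (6,1) (6,2)] -> total=13
Click 2 (0,5) count=1: revealed 1 new [(0,5)] -> total=14

Answer: .....#.
.......
##.....
##.....
###....
###....
###....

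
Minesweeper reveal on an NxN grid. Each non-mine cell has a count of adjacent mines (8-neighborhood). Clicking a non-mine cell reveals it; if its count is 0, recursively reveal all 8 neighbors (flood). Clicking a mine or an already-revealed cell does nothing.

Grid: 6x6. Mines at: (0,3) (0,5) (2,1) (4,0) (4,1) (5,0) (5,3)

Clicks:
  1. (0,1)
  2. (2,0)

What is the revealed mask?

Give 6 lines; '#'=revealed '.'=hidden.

Answer: ###...
###...
#.....
......
......
......

Derivation:
Click 1 (0,1) count=0: revealed 6 new [(0,0) (0,1) (0,2) (1,0) (1,1) (1,2)] -> total=6
Click 2 (2,0) count=1: revealed 1 new [(2,0)] -> total=7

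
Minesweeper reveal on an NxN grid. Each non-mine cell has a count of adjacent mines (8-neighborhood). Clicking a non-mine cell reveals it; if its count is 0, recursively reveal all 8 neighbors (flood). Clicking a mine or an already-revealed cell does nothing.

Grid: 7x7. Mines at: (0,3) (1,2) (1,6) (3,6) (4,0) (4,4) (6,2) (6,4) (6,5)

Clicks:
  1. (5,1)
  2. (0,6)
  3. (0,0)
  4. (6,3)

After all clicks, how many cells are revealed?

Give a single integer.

Click 1 (5,1) count=2: revealed 1 new [(5,1)] -> total=1
Click 2 (0,6) count=1: revealed 1 new [(0,6)] -> total=2
Click 3 (0,0) count=0: revealed 8 new [(0,0) (0,1) (1,0) (1,1) (2,0) (2,1) (3,0) (3,1)] -> total=10
Click 4 (6,3) count=2: revealed 1 new [(6,3)] -> total=11

Answer: 11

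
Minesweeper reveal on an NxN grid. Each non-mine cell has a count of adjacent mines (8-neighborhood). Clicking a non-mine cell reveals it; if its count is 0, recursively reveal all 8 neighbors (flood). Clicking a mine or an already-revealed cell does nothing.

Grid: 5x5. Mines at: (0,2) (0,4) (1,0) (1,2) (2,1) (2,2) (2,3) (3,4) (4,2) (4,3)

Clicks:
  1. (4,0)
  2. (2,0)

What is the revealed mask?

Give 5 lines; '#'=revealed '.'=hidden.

Click 1 (4,0) count=0: revealed 4 new [(3,0) (3,1) (4,0) (4,1)] -> total=4
Click 2 (2,0) count=2: revealed 1 new [(2,0)] -> total=5

Answer: .....
.....
#....
##...
##...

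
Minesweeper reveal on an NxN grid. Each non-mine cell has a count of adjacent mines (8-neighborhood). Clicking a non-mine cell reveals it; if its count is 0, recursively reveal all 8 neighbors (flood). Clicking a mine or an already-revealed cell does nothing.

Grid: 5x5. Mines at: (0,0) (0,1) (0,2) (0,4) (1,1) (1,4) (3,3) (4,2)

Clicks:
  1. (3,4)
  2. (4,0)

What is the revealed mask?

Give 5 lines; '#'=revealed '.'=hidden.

Answer: .....
.....
##...
##..#
##...

Derivation:
Click 1 (3,4) count=1: revealed 1 new [(3,4)] -> total=1
Click 2 (4,0) count=0: revealed 6 new [(2,0) (2,1) (3,0) (3,1) (4,0) (4,1)] -> total=7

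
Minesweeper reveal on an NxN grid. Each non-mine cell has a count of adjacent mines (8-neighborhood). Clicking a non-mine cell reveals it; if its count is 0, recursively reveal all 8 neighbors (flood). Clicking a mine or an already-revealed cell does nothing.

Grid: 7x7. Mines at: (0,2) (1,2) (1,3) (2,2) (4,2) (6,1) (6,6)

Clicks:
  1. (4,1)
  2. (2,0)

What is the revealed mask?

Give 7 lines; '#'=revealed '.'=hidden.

Answer: ##.....
##.....
##.....
##.....
##.....
##.....
.......

Derivation:
Click 1 (4,1) count=1: revealed 1 new [(4,1)] -> total=1
Click 2 (2,0) count=0: revealed 11 new [(0,0) (0,1) (1,0) (1,1) (2,0) (2,1) (3,0) (3,1) (4,0) (5,0) (5,1)] -> total=12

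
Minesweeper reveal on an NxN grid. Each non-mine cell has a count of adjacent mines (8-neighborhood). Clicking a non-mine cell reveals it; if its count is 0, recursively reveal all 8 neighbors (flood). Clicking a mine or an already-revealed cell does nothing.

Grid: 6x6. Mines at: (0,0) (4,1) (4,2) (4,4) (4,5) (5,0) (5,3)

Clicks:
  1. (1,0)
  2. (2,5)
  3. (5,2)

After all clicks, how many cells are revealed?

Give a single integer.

Answer: 24

Derivation:
Click 1 (1,0) count=1: revealed 1 new [(1,0)] -> total=1
Click 2 (2,5) count=0: revealed 22 new [(0,1) (0,2) (0,3) (0,4) (0,5) (1,1) (1,2) (1,3) (1,4) (1,5) (2,0) (2,1) (2,2) (2,3) (2,4) (2,5) (3,0) (3,1) (3,2) (3,3) (3,4) (3,5)] -> total=23
Click 3 (5,2) count=3: revealed 1 new [(5,2)] -> total=24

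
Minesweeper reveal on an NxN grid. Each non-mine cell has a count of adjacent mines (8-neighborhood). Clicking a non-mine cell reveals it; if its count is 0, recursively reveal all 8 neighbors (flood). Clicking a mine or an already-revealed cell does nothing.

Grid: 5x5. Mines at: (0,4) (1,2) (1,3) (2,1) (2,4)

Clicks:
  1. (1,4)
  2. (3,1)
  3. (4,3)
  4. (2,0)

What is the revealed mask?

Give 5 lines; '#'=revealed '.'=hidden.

Click 1 (1,4) count=3: revealed 1 new [(1,4)] -> total=1
Click 2 (3,1) count=1: revealed 1 new [(3,1)] -> total=2
Click 3 (4,3) count=0: revealed 9 new [(3,0) (3,2) (3,3) (3,4) (4,0) (4,1) (4,2) (4,3) (4,4)] -> total=11
Click 4 (2,0) count=1: revealed 1 new [(2,0)] -> total=12

Answer: .....
....#
#....
#####
#####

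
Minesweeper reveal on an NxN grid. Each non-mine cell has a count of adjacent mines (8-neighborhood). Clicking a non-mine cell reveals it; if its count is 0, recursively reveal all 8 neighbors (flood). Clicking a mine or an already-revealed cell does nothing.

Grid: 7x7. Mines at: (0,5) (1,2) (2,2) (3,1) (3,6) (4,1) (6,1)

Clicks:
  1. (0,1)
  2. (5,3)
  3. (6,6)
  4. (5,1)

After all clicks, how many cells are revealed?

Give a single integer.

Click 1 (0,1) count=1: revealed 1 new [(0,1)] -> total=1
Click 2 (5,3) count=0: revealed 25 new [(1,3) (1,4) (1,5) (2,3) (2,4) (2,5) (3,2) (3,3) (3,4) (3,5) (4,2) (4,3) (4,4) (4,5) (4,6) (5,2) (5,3) (5,4) (5,5) (5,6) (6,2) (6,3) (6,4) (6,5) (6,6)] -> total=26
Click 3 (6,6) count=0: revealed 0 new [(none)] -> total=26
Click 4 (5,1) count=2: revealed 1 new [(5,1)] -> total=27

Answer: 27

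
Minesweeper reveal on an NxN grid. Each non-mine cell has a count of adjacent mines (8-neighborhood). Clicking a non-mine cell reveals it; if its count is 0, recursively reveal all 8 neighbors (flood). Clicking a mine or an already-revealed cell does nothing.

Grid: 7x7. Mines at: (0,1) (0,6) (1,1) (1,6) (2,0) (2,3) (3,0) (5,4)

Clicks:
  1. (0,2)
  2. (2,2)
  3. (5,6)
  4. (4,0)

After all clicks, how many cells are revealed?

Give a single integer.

Answer: 16

Derivation:
Click 1 (0,2) count=2: revealed 1 new [(0,2)] -> total=1
Click 2 (2,2) count=2: revealed 1 new [(2,2)] -> total=2
Click 3 (5,6) count=0: revealed 13 new [(2,4) (2,5) (2,6) (3,4) (3,5) (3,6) (4,4) (4,5) (4,6) (5,5) (5,6) (6,5) (6,6)] -> total=15
Click 4 (4,0) count=1: revealed 1 new [(4,0)] -> total=16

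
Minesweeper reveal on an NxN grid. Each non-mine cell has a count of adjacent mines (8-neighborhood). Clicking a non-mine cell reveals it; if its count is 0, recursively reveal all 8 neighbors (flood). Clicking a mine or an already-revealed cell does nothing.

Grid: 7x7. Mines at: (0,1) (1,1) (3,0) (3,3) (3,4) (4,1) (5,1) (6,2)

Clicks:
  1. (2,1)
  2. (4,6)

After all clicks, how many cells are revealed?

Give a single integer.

Answer: 30

Derivation:
Click 1 (2,1) count=2: revealed 1 new [(2,1)] -> total=1
Click 2 (4,6) count=0: revealed 29 new [(0,2) (0,3) (0,4) (0,5) (0,6) (1,2) (1,3) (1,4) (1,5) (1,6) (2,2) (2,3) (2,4) (2,5) (2,6) (3,5) (3,6) (4,3) (4,4) (4,5) (4,6) (5,3) (5,4) (5,5) (5,6) (6,3) (6,4) (6,5) (6,6)] -> total=30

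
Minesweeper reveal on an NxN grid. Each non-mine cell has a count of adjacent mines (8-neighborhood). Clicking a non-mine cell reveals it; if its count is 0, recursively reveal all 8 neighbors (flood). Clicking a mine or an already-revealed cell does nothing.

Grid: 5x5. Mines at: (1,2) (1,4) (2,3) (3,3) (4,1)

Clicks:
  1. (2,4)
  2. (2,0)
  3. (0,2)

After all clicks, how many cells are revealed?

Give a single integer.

Answer: 10

Derivation:
Click 1 (2,4) count=3: revealed 1 new [(2,4)] -> total=1
Click 2 (2,0) count=0: revealed 8 new [(0,0) (0,1) (1,0) (1,1) (2,0) (2,1) (3,0) (3,1)] -> total=9
Click 3 (0,2) count=1: revealed 1 new [(0,2)] -> total=10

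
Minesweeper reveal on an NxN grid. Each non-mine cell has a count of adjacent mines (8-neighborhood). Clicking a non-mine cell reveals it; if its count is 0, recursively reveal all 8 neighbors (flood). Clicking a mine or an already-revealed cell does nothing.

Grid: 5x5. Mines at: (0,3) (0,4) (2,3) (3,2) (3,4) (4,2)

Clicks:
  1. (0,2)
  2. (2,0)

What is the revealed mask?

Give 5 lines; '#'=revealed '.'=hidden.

Click 1 (0,2) count=1: revealed 1 new [(0,2)] -> total=1
Click 2 (2,0) count=0: revealed 12 new [(0,0) (0,1) (1,0) (1,1) (1,2) (2,0) (2,1) (2,2) (3,0) (3,1) (4,0) (4,1)] -> total=13

Answer: ###..
###..
###..
##...
##...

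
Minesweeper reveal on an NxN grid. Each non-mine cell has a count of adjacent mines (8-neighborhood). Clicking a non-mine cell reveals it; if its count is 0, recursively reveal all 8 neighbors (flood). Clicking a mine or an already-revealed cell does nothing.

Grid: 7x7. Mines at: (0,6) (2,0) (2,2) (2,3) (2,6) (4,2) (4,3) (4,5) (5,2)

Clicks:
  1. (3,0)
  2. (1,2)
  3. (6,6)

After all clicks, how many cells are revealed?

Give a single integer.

Click 1 (3,0) count=1: revealed 1 new [(3,0)] -> total=1
Click 2 (1,2) count=2: revealed 1 new [(1,2)] -> total=2
Click 3 (6,6) count=0: revealed 8 new [(5,3) (5,4) (5,5) (5,6) (6,3) (6,4) (6,5) (6,6)] -> total=10

Answer: 10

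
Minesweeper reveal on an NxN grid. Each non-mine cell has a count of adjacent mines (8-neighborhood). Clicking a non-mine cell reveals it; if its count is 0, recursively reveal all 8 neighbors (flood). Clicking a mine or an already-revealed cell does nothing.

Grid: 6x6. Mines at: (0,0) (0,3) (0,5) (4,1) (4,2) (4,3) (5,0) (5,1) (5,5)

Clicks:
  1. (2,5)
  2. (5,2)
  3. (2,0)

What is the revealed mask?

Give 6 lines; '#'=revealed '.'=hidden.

Answer: ......
######
######
######
....##
..#...

Derivation:
Click 1 (2,5) count=0: revealed 20 new [(1,0) (1,1) (1,2) (1,3) (1,4) (1,5) (2,0) (2,1) (2,2) (2,3) (2,4) (2,5) (3,0) (3,1) (3,2) (3,3) (3,4) (3,5) (4,4) (4,5)] -> total=20
Click 2 (5,2) count=4: revealed 1 new [(5,2)] -> total=21
Click 3 (2,0) count=0: revealed 0 new [(none)] -> total=21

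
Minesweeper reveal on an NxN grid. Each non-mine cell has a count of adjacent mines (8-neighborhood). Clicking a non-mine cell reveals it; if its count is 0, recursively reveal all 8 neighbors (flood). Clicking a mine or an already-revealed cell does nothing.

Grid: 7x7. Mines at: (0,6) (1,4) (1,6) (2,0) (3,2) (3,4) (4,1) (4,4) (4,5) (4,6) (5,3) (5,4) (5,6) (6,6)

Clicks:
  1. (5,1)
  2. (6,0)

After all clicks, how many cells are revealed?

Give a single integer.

Answer: 6

Derivation:
Click 1 (5,1) count=1: revealed 1 new [(5,1)] -> total=1
Click 2 (6,0) count=0: revealed 5 new [(5,0) (5,2) (6,0) (6,1) (6,2)] -> total=6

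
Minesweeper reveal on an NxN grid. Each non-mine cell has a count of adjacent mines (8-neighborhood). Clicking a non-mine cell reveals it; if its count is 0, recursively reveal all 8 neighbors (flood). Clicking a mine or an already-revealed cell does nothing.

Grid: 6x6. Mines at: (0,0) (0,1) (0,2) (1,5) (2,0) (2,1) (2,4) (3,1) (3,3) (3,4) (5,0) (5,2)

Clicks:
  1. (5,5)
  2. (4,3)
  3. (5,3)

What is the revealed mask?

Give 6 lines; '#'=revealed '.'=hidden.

Click 1 (5,5) count=0: revealed 6 new [(4,3) (4,4) (4,5) (5,3) (5,4) (5,5)] -> total=6
Click 2 (4,3) count=3: revealed 0 new [(none)] -> total=6
Click 3 (5,3) count=1: revealed 0 new [(none)] -> total=6

Answer: ......
......
......
......
...###
...###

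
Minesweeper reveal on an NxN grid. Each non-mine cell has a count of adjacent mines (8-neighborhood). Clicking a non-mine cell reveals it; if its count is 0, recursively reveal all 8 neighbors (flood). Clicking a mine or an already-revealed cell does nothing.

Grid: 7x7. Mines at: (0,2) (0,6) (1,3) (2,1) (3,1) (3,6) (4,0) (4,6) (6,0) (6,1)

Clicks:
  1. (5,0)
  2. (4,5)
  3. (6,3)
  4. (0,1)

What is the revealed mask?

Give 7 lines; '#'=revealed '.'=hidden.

Click 1 (5,0) count=3: revealed 1 new [(5,0)] -> total=1
Click 2 (4,5) count=2: revealed 1 new [(4,5)] -> total=2
Click 3 (6,3) count=0: revealed 21 new [(2,2) (2,3) (2,4) (2,5) (3,2) (3,3) (3,4) (3,5) (4,2) (4,3) (4,4) (5,2) (5,3) (5,4) (5,5) (5,6) (6,2) (6,3) (6,4) (6,5) (6,6)] -> total=23
Click 4 (0,1) count=1: revealed 1 new [(0,1)] -> total=24

Answer: .#.....
.......
..####.
..####.
..####.
#.#####
..#####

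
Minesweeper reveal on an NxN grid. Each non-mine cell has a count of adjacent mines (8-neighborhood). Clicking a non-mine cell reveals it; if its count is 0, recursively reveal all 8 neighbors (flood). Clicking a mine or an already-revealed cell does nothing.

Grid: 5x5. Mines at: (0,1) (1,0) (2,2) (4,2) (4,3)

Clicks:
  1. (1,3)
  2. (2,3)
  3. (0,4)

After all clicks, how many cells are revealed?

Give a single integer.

Answer: 10

Derivation:
Click 1 (1,3) count=1: revealed 1 new [(1,3)] -> total=1
Click 2 (2,3) count=1: revealed 1 new [(2,3)] -> total=2
Click 3 (0,4) count=0: revealed 8 new [(0,2) (0,3) (0,4) (1,2) (1,4) (2,4) (3,3) (3,4)] -> total=10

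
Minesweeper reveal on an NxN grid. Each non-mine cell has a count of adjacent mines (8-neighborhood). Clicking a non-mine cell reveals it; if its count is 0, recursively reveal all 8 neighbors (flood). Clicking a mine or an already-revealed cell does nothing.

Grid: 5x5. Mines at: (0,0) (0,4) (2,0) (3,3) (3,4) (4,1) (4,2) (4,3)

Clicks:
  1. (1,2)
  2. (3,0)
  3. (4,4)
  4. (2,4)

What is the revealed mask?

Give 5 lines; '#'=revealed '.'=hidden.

Answer: .###.
.###.
.####
#....
....#

Derivation:
Click 1 (1,2) count=0: revealed 9 new [(0,1) (0,2) (0,3) (1,1) (1,2) (1,3) (2,1) (2,2) (2,3)] -> total=9
Click 2 (3,0) count=2: revealed 1 new [(3,0)] -> total=10
Click 3 (4,4) count=3: revealed 1 new [(4,4)] -> total=11
Click 4 (2,4) count=2: revealed 1 new [(2,4)] -> total=12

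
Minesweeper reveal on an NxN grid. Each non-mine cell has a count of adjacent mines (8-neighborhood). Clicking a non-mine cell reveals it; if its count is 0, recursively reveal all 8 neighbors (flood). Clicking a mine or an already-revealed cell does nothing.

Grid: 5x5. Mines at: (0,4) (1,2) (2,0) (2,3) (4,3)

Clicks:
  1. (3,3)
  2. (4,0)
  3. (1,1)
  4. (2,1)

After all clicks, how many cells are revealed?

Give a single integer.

Click 1 (3,3) count=2: revealed 1 new [(3,3)] -> total=1
Click 2 (4,0) count=0: revealed 6 new [(3,0) (3,1) (3,2) (4,0) (4,1) (4,2)] -> total=7
Click 3 (1,1) count=2: revealed 1 new [(1,1)] -> total=8
Click 4 (2,1) count=2: revealed 1 new [(2,1)] -> total=9

Answer: 9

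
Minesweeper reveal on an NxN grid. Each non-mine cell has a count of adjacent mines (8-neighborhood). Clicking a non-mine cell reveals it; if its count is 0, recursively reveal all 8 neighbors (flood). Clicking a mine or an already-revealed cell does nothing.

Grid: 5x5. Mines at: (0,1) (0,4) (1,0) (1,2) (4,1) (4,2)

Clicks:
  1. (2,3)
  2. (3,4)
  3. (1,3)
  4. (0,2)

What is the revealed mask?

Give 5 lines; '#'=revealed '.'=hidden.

Answer: ..#..
...##
...##
...##
...##

Derivation:
Click 1 (2,3) count=1: revealed 1 new [(2,3)] -> total=1
Click 2 (3,4) count=0: revealed 7 new [(1,3) (1,4) (2,4) (3,3) (3,4) (4,3) (4,4)] -> total=8
Click 3 (1,3) count=2: revealed 0 new [(none)] -> total=8
Click 4 (0,2) count=2: revealed 1 new [(0,2)] -> total=9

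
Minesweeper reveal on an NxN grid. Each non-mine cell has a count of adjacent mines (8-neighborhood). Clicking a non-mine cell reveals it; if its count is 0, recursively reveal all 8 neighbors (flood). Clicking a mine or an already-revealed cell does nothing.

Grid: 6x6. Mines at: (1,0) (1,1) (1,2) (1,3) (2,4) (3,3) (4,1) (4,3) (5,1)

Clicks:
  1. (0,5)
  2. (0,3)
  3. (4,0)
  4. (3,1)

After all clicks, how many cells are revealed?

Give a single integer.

Click 1 (0,5) count=0: revealed 4 new [(0,4) (0,5) (1,4) (1,5)] -> total=4
Click 2 (0,3) count=2: revealed 1 new [(0,3)] -> total=5
Click 3 (4,0) count=2: revealed 1 new [(4,0)] -> total=6
Click 4 (3,1) count=1: revealed 1 new [(3,1)] -> total=7

Answer: 7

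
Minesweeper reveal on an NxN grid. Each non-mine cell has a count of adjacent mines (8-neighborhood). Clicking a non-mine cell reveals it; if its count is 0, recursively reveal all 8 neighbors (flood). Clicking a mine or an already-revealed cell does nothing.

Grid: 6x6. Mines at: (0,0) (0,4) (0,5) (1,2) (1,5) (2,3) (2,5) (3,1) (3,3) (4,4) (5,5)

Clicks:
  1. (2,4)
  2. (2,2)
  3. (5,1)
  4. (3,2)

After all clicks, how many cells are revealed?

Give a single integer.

Answer: 11

Derivation:
Click 1 (2,4) count=4: revealed 1 new [(2,4)] -> total=1
Click 2 (2,2) count=4: revealed 1 new [(2,2)] -> total=2
Click 3 (5,1) count=0: revealed 8 new [(4,0) (4,1) (4,2) (4,3) (5,0) (5,1) (5,2) (5,3)] -> total=10
Click 4 (3,2) count=3: revealed 1 new [(3,2)] -> total=11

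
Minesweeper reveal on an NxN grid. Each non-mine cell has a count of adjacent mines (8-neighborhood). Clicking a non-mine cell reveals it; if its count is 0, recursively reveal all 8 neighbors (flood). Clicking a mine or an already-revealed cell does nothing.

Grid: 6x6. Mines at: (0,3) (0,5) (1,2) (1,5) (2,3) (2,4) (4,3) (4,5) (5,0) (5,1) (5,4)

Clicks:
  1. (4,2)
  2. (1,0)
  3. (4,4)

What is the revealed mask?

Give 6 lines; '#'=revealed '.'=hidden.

Answer: ##....
##....
###...
###...
###.#.
......

Derivation:
Click 1 (4,2) count=2: revealed 1 new [(4,2)] -> total=1
Click 2 (1,0) count=0: revealed 12 new [(0,0) (0,1) (1,0) (1,1) (2,0) (2,1) (2,2) (3,0) (3,1) (3,2) (4,0) (4,1)] -> total=13
Click 3 (4,4) count=3: revealed 1 new [(4,4)] -> total=14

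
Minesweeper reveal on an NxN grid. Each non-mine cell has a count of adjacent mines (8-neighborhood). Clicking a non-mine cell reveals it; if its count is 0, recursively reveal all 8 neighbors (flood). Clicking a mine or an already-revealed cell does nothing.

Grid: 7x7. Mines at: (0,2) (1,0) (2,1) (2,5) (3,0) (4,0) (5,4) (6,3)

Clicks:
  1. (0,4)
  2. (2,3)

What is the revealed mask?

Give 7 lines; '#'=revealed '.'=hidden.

Click 1 (0,4) count=0: revealed 8 new [(0,3) (0,4) (0,5) (0,6) (1,3) (1,4) (1,5) (1,6)] -> total=8
Click 2 (2,3) count=0: revealed 15 new [(1,2) (2,2) (2,3) (2,4) (3,1) (3,2) (3,3) (3,4) (4,1) (4,2) (4,3) (4,4) (5,1) (5,2) (5,3)] -> total=23

Answer: ...####
..#####
..###..
.####..
.####..
.###...
.......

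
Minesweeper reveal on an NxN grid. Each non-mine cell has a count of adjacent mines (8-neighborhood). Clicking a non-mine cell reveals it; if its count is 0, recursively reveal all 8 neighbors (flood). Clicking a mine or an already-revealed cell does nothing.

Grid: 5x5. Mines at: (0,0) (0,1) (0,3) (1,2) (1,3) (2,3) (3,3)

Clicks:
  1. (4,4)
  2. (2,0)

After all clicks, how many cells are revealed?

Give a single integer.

Answer: 12

Derivation:
Click 1 (4,4) count=1: revealed 1 new [(4,4)] -> total=1
Click 2 (2,0) count=0: revealed 11 new [(1,0) (1,1) (2,0) (2,1) (2,2) (3,0) (3,1) (3,2) (4,0) (4,1) (4,2)] -> total=12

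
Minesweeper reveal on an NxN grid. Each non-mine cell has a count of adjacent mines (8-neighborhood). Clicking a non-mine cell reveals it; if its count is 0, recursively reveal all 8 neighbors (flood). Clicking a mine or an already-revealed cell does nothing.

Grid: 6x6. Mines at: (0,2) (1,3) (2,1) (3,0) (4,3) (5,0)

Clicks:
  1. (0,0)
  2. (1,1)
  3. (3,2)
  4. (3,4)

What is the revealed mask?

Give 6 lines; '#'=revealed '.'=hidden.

Click 1 (0,0) count=0: revealed 4 new [(0,0) (0,1) (1,0) (1,1)] -> total=4
Click 2 (1,1) count=2: revealed 0 new [(none)] -> total=4
Click 3 (3,2) count=2: revealed 1 new [(3,2)] -> total=5
Click 4 (3,4) count=1: revealed 1 new [(3,4)] -> total=6

Answer: ##....
##....
......
..#.#.
......
......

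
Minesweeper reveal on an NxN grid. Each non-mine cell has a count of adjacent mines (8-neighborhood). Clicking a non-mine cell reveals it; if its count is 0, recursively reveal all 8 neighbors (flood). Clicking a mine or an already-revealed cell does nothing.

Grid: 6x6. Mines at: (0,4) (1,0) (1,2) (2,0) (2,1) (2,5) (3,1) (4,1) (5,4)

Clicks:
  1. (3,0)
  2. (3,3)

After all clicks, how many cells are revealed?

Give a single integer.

Click 1 (3,0) count=4: revealed 1 new [(3,0)] -> total=1
Click 2 (3,3) count=0: revealed 9 new [(2,2) (2,3) (2,4) (3,2) (3,3) (3,4) (4,2) (4,3) (4,4)] -> total=10

Answer: 10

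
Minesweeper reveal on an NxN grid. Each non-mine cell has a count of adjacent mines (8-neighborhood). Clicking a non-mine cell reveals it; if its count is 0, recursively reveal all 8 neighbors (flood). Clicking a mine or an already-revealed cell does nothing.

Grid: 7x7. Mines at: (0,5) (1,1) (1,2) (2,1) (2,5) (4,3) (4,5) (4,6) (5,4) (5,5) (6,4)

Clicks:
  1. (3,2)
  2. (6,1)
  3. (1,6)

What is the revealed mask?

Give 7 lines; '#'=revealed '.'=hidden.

Answer: .......
......#
.......
###....
###....
####...
####...

Derivation:
Click 1 (3,2) count=2: revealed 1 new [(3,2)] -> total=1
Click 2 (6,1) count=0: revealed 13 new [(3,0) (3,1) (4,0) (4,1) (4,2) (5,0) (5,1) (5,2) (5,3) (6,0) (6,1) (6,2) (6,3)] -> total=14
Click 3 (1,6) count=2: revealed 1 new [(1,6)] -> total=15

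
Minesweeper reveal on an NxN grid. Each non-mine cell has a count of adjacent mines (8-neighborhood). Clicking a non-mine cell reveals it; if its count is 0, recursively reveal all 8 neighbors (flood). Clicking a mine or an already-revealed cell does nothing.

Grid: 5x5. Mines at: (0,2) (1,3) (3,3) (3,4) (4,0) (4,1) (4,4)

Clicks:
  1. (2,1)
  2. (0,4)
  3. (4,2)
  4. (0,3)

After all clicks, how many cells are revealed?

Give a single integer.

Click 1 (2,1) count=0: revealed 11 new [(0,0) (0,1) (1,0) (1,1) (1,2) (2,0) (2,1) (2,2) (3,0) (3,1) (3,2)] -> total=11
Click 2 (0,4) count=1: revealed 1 new [(0,4)] -> total=12
Click 3 (4,2) count=2: revealed 1 new [(4,2)] -> total=13
Click 4 (0,3) count=2: revealed 1 new [(0,3)] -> total=14

Answer: 14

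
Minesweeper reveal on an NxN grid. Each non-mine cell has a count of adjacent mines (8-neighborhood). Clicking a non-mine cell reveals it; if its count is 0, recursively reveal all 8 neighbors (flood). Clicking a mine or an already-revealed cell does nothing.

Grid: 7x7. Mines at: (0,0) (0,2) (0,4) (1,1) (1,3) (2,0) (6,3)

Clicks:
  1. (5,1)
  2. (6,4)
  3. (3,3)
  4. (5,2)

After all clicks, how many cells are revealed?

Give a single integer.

Answer: 38

Derivation:
Click 1 (5,1) count=0: revealed 38 new [(0,5) (0,6) (1,4) (1,5) (1,6) (2,1) (2,2) (2,3) (2,4) (2,5) (2,6) (3,0) (3,1) (3,2) (3,3) (3,4) (3,5) (3,6) (4,0) (4,1) (4,2) (4,3) (4,4) (4,5) (4,6) (5,0) (5,1) (5,2) (5,3) (5,4) (5,5) (5,6) (6,0) (6,1) (6,2) (6,4) (6,5) (6,6)] -> total=38
Click 2 (6,4) count=1: revealed 0 new [(none)] -> total=38
Click 3 (3,3) count=0: revealed 0 new [(none)] -> total=38
Click 4 (5,2) count=1: revealed 0 new [(none)] -> total=38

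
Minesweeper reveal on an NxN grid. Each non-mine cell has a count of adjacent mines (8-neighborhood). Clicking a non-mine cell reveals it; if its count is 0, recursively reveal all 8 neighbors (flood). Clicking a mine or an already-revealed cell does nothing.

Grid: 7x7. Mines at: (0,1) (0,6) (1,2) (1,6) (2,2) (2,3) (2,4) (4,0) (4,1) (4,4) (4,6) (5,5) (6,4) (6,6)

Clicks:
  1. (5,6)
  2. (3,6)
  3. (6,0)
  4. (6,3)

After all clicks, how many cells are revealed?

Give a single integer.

Answer: 10

Derivation:
Click 1 (5,6) count=3: revealed 1 new [(5,6)] -> total=1
Click 2 (3,6) count=1: revealed 1 new [(3,6)] -> total=2
Click 3 (6,0) count=0: revealed 8 new [(5,0) (5,1) (5,2) (5,3) (6,0) (6,1) (6,2) (6,3)] -> total=10
Click 4 (6,3) count=1: revealed 0 new [(none)] -> total=10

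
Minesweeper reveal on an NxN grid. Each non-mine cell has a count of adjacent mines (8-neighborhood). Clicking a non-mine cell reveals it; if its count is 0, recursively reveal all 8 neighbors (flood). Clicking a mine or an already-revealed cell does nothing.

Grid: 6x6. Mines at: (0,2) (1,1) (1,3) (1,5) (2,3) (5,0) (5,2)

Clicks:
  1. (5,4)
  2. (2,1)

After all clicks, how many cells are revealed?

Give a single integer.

Click 1 (5,4) count=0: revealed 11 new [(2,4) (2,5) (3,3) (3,4) (3,5) (4,3) (4,4) (4,5) (5,3) (5,4) (5,5)] -> total=11
Click 2 (2,1) count=1: revealed 1 new [(2,1)] -> total=12

Answer: 12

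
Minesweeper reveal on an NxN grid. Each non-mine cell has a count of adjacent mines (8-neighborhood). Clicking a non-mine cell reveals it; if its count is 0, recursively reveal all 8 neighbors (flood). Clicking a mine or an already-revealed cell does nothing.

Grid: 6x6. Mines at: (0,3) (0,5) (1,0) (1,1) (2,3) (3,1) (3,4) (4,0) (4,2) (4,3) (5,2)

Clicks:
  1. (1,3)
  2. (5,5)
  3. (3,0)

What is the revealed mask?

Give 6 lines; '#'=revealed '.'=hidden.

Click 1 (1,3) count=2: revealed 1 new [(1,3)] -> total=1
Click 2 (5,5) count=0: revealed 4 new [(4,4) (4,5) (5,4) (5,5)] -> total=5
Click 3 (3,0) count=2: revealed 1 new [(3,0)] -> total=6

Answer: ......
...#..
......
#.....
....##
....##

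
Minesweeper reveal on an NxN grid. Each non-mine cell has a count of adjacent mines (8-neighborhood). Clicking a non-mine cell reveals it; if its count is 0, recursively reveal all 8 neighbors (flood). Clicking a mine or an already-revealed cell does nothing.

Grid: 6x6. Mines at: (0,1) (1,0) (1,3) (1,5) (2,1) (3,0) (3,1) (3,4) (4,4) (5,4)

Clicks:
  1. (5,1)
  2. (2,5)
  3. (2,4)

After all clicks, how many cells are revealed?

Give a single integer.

Answer: 10

Derivation:
Click 1 (5,1) count=0: revealed 8 new [(4,0) (4,1) (4,2) (4,3) (5,0) (5,1) (5,2) (5,3)] -> total=8
Click 2 (2,5) count=2: revealed 1 new [(2,5)] -> total=9
Click 3 (2,4) count=3: revealed 1 new [(2,4)] -> total=10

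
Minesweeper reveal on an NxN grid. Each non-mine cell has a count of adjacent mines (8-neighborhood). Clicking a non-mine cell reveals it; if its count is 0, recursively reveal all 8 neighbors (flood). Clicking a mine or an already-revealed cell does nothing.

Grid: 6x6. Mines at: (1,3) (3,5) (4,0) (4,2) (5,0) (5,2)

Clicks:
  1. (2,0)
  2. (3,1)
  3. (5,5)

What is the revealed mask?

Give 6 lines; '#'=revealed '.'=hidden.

Answer: ###...
###...
###...
###...
...###
...###

Derivation:
Click 1 (2,0) count=0: revealed 12 new [(0,0) (0,1) (0,2) (1,0) (1,1) (1,2) (2,0) (2,1) (2,2) (3,0) (3,1) (3,2)] -> total=12
Click 2 (3,1) count=2: revealed 0 new [(none)] -> total=12
Click 3 (5,5) count=0: revealed 6 new [(4,3) (4,4) (4,5) (5,3) (5,4) (5,5)] -> total=18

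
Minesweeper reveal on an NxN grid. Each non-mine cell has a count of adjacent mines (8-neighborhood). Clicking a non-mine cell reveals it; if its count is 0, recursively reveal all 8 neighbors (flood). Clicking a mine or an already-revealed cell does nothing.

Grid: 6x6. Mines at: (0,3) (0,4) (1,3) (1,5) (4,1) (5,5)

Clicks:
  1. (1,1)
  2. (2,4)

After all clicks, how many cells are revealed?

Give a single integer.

Click 1 (1,1) count=0: revealed 12 new [(0,0) (0,1) (0,2) (1,0) (1,1) (1,2) (2,0) (2,1) (2,2) (3,0) (3,1) (3,2)] -> total=12
Click 2 (2,4) count=2: revealed 1 new [(2,4)] -> total=13

Answer: 13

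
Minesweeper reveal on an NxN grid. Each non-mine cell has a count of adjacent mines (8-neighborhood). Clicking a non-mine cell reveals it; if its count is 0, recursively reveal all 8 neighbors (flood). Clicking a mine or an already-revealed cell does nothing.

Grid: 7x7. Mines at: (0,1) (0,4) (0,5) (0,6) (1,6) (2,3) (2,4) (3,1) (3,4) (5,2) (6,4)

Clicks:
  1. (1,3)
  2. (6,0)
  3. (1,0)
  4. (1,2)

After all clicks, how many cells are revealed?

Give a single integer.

Answer: 9

Derivation:
Click 1 (1,3) count=3: revealed 1 new [(1,3)] -> total=1
Click 2 (6,0) count=0: revealed 6 new [(4,0) (4,1) (5,0) (5,1) (6,0) (6,1)] -> total=7
Click 3 (1,0) count=1: revealed 1 new [(1,0)] -> total=8
Click 4 (1,2) count=2: revealed 1 new [(1,2)] -> total=9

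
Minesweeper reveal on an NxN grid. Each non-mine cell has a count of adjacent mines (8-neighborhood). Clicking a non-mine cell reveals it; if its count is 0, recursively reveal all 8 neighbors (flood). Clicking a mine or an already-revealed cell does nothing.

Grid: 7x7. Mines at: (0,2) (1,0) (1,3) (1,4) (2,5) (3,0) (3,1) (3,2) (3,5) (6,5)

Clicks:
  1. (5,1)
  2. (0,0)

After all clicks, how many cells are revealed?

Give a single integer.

Click 1 (5,1) count=0: revealed 15 new [(4,0) (4,1) (4,2) (4,3) (4,4) (5,0) (5,1) (5,2) (5,3) (5,4) (6,0) (6,1) (6,2) (6,3) (6,4)] -> total=15
Click 2 (0,0) count=1: revealed 1 new [(0,0)] -> total=16

Answer: 16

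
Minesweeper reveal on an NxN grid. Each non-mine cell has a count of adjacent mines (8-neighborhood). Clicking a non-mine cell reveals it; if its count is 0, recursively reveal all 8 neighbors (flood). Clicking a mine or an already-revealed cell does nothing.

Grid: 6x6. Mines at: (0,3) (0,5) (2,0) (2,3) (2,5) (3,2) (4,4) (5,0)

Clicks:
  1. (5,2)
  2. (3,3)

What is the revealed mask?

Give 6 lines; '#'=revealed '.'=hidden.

Click 1 (5,2) count=0: revealed 6 new [(4,1) (4,2) (4,3) (5,1) (5,2) (5,3)] -> total=6
Click 2 (3,3) count=3: revealed 1 new [(3,3)] -> total=7

Answer: ......
......
......
...#..
.###..
.###..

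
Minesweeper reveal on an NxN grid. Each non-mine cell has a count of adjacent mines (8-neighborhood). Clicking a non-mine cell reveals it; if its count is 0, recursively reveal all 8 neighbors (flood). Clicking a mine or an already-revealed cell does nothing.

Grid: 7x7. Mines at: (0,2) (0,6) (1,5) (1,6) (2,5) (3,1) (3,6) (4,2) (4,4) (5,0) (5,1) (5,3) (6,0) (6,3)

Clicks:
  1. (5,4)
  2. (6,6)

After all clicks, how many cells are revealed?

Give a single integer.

Click 1 (5,4) count=3: revealed 1 new [(5,4)] -> total=1
Click 2 (6,6) count=0: revealed 7 new [(4,5) (4,6) (5,5) (5,6) (6,4) (6,5) (6,6)] -> total=8

Answer: 8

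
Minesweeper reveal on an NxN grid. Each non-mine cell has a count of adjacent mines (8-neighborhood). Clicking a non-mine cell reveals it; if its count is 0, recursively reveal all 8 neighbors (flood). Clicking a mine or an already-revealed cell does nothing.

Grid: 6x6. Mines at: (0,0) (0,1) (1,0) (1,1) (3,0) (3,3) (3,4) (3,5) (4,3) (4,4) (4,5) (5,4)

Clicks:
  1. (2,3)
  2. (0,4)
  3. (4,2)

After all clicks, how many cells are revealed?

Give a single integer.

Click 1 (2,3) count=2: revealed 1 new [(2,3)] -> total=1
Click 2 (0,4) count=0: revealed 11 new [(0,2) (0,3) (0,4) (0,5) (1,2) (1,3) (1,4) (1,5) (2,2) (2,4) (2,5)] -> total=12
Click 3 (4,2) count=2: revealed 1 new [(4,2)] -> total=13

Answer: 13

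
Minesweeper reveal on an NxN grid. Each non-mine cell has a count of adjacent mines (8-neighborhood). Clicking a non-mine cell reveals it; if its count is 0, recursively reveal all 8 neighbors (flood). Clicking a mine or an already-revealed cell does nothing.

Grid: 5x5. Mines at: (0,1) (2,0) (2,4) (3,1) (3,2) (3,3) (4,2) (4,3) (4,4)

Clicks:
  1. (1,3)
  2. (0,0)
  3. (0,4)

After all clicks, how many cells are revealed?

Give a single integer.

Click 1 (1,3) count=1: revealed 1 new [(1,3)] -> total=1
Click 2 (0,0) count=1: revealed 1 new [(0,0)] -> total=2
Click 3 (0,4) count=0: revealed 5 new [(0,2) (0,3) (0,4) (1,2) (1,4)] -> total=7

Answer: 7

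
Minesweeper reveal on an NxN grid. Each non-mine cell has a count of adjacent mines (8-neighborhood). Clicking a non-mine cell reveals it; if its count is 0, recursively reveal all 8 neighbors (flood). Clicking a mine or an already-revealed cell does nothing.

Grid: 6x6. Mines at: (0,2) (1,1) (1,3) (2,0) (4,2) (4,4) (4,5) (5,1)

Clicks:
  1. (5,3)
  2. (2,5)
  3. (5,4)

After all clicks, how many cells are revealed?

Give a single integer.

Answer: 10

Derivation:
Click 1 (5,3) count=2: revealed 1 new [(5,3)] -> total=1
Click 2 (2,5) count=0: revealed 8 new [(0,4) (0,5) (1,4) (1,5) (2,4) (2,5) (3,4) (3,5)] -> total=9
Click 3 (5,4) count=2: revealed 1 new [(5,4)] -> total=10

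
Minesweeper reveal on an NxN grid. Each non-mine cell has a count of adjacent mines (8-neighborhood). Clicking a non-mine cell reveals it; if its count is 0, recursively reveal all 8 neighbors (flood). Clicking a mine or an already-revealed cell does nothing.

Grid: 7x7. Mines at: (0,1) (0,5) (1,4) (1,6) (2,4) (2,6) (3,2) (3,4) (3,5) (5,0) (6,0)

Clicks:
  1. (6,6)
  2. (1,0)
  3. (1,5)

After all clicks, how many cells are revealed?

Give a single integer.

Answer: 20

Derivation:
Click 1 (6,6) count=0: revealed 18 new [(4,1) (4,2) (4,3) (4,4) (4,5) (4,6) (5,1) (5,2) (5,3) (5,4) (5,5) (5,6) (6,1) (6,2) (6,3) (6,4) (6,5) (6,6)] -> total=18
Click 2 (1,0) count=1: revealed 1 new [(1,0)] -> total=19
Click 3 (1,5) count=5: revealed 1 new [(1,5)] -> total=20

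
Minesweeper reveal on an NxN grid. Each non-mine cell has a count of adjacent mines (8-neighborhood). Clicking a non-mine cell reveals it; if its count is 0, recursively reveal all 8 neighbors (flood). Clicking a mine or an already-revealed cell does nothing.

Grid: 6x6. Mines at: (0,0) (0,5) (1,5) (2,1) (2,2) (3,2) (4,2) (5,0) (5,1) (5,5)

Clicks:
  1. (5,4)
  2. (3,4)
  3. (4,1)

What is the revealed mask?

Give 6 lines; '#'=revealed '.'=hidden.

Answer: ......
......
...###
...###
.#.###
....#.

Derivation:
Click 1 (5,4) count=1: revealed 1 new [(5,4)] -> total=1
Click 2 (3,4) count=0: revealed 9 new [(2,3) (2,4) (2,5) (3,3) (3,4) (3,5) (4,3) (4,4) (4,5)] -> total=10
Click 3 (4,1) count=4: revealed 1 new [(4,1)] -> total=11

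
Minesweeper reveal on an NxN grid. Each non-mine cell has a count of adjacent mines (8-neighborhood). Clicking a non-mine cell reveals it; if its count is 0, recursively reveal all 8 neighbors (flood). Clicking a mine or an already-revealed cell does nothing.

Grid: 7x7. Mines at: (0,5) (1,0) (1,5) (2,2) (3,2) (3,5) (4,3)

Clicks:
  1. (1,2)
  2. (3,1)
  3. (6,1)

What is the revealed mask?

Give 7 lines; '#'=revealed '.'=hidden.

Click 1 (1,2) count=1: revealed 1 new [(1,2)] -> total=1
Click 2 (3,1) count=2: revealed 1 new [(3,1)] -> total=2
Click 3 (6,1) count=0: revealed 23 new [(2,0) (2,1) (3,0) (4,0) (4,1) (4,2) (4,4) (4,5) (4,6) (5,0) (5,1) (5,2) (5,3) (5,4) (5,5) (5,6) (6,0) (6,1) (6,2) (6,3) (6,4) (6,5) (6,6)] -> total=25

Answer: .......
..#....
##.....
##.....
###.###
#######
#######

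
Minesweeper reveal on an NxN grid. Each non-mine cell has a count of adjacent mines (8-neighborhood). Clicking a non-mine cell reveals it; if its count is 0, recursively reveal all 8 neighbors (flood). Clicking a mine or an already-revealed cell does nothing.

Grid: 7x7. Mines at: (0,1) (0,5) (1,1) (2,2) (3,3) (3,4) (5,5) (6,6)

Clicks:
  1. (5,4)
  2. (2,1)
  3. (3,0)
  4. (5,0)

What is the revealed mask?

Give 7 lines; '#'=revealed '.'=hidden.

Answer: .......
.......
##.....
###....
#####..
#####..
#####..

Derivation:
Click 1 (5,4) count=1: revealed 1 new [(5,4)] -> total=1
Click 2 (2,1) count=2: revealed 1 new [(2,1)] -> total=2
Click 3 (3,0) count=0: revealed 18 new [(2,0) (3,0) (3,1) (3,2) (4,0) (4,1) (4,2) (4,3) (4,4) (5,0) (5,1) (5,2) (5,3) (6,0) (6,1) (6,2) (6,3) (6,4)] -> total=20
Click 4 (5,0) count=0: revealed 0 new [(none)] -> total=20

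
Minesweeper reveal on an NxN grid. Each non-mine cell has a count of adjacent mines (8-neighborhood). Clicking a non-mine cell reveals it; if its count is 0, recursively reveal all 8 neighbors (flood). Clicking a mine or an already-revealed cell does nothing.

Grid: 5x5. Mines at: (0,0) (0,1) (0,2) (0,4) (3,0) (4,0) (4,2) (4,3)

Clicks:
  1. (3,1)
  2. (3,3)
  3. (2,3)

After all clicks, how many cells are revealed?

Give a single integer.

Answer: 12

Derivation:
Click 1 (3,1) count=3: revealed 1 new [(3,1)] -> total=1
Click 2 (3,3) count=2: revealed 1 new [(3,3)] -> total=2
Click 3 (2,3) count=0: revealed 10 new [(1,1) (1,2) (1,3) (1,4) (2,1) (2,2) (2,3) (2,4) (3,2) (3,4)] -> total=12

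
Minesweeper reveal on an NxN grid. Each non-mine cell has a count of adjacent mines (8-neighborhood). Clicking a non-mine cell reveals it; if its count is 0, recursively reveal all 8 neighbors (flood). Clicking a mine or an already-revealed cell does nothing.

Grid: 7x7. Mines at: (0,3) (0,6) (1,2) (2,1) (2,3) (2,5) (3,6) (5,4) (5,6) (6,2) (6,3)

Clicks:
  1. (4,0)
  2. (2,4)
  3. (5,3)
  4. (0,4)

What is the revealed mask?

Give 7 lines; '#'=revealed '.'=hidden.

Click 1 (4,0) count=0: revealed 14 new [(3,0) (3,1) (3,2) (3,3) (4,0) (4,1) (4,2) (4,3) (5,0) (5,1) (5,2) (5,3) (6,0) (6,1)] -> total=14
Click 2 (2,4) count=2: revealed 1 new [(2,4)] -> total=15
Click 3 (5,3) count=3: revealed 0 new [(none)] -> total=15
Click 4 (0,4) count=1: revealed 1 new [(0,4)] -> total=16

Answer: ....#..
.......
....#..
####...
####...
####...
##.....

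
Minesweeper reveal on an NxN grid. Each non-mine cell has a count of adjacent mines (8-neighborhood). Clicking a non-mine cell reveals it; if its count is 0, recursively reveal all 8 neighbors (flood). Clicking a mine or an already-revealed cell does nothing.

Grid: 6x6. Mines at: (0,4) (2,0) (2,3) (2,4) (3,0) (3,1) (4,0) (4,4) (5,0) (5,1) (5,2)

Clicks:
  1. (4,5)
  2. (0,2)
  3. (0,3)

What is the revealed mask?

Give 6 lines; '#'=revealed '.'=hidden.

Answer: ####..
####..
......
......
.....#
......

Derivation:
Click 1 (4,5) count=1: revealed 1 new [(4,5)] -> total=1
Click 2 (0,2) count=0: revealed 8 new [(0,0) (0,1) (0,2) (0,3) (1,0) (1,1) (1,2) (1,3)] -> total=9
Click 3 (0,3) count=1: revealed 0 new [(none)] -> total=9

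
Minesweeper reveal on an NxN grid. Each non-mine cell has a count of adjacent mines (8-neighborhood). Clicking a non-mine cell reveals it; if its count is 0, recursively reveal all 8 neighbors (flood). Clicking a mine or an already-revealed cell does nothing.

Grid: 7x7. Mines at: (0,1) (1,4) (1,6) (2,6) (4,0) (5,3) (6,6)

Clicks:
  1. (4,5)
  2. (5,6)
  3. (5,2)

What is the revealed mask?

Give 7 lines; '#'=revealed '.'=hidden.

Answer: .......
####...
######.
#######
.######
..#.###
.......

Derivation:
Click 1 (4,5) count=0: revealed 26 new [(1,0) (1,1) (1,2) (1,3) (2,0) (2,1) (2,2) (2,3) (2,4) (2,5) (3,0) (3,1) (3,2) (3,3) (3,4) (3,5) (3,6) (4,1) (4,2) (4,3) (4,4) (4,5) (4,6) (5,4) (5,5) (5,6)] -> total=26
Click 2 (5,6) count=1: revealed 0 new [(none)] -> total=26
Click 3 (5,2) count=1: revealed 1 new [(5,2)] -> total=27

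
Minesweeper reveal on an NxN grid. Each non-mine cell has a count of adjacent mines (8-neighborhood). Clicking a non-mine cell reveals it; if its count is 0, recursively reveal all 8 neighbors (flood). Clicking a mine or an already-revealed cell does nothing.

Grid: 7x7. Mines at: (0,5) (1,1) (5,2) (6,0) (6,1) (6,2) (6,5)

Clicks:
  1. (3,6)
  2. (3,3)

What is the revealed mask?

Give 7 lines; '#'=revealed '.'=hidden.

Answer: ..###..
..#####
#######
#######
#######
##.####
.......

Derivation:
Click 1 (3,6) count=0: revealed 35 new [(0,2) (0,3) (0,4) (1,2) (1,3) (1,4) (1,5) (1,6) (2,0) (2,1) (2,2) (2,3) (2,4) (2,5) (2,6) (3,0) (3,1) (3,2) (3,3) (3,4) (3,5) (3,6) (4,0) (4,1) (4,2) (4,3) (4,4) (4,5) (4,6) (5,0) (5,1) (5,3) (5,4) (5,5) (5,6)] -> total=35
Click 2 (3,3) count=0: revealed 0 new [(none)] -> total=35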